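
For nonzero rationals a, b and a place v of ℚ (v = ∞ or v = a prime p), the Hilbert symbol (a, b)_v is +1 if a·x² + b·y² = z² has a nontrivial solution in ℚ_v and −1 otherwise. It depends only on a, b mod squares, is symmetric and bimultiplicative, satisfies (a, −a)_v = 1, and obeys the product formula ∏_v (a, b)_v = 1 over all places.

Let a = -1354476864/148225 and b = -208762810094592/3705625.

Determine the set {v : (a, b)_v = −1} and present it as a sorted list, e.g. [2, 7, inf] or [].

Mod squares: a ≡ -741, b ≡ -13. Check v ∈ {∞, 2, 3, 5, 7, 11, 13, 19}.
v=5: a=5^-2·(≡4), b=5^-4·(≡2) mod 5; (4|5)=+1, (2|5)=-1; (−1)^{-2·-4·2}·(+1)^-4·(-1)^-2 = +1.
v=19: a=19^1·(≡8), b=19^2·(≡5) mod 19; (8|19)=-1, (5|19)=+1; (−1)^{1·2·9}·(-1)^2·(+1)^1 = +1.
v=7: a=7^-2·(≡1), b=7^-2·(≡4) mod 7; (1|7)=+1, (4|7)=+1; (−1)^{-2·-2·3}·(+1)^-2·(+1)^-2 = +1.
v=2: v_2(a)=6, v_2(b)=10; units ≡ 3, 3 (mod 8); ε·ε+αω+βω = 1·1+6·1+10·1 ≡ 1  ⇒  (a,b)_2 = -1.
v=13: a=13^5·(≡8), b=13^7·(≡10) mod 13; (8|13)=-1, (10|13)=+1; (−1)^{5·7·6}·(-1)^7·(+1)^5 = -1.
v=∞: -741 < 0 and -13 < 0  ⇒  (a,b)_∞ = -1.
v=3: a=3^1·(≡2), b=3^2·(≡2) mod 3; (2|3)=-1, (2|3)=-1; (−1)^{1·2·1}·(-1)^2·(-1)^1 = -1.
v=11: a=11^-2·(≡10), b=11^-2·(≡5) mod 11; (10|11)=-1, (5|11)=+1; (−1)^{-2·-2·5}·(-1)^-2·(+1)^-2 = +1.
(-741, -13 / ℚ) ramifies at {2, 3, 13, ∞}: a division algebra.

[2, 3, 13, inf]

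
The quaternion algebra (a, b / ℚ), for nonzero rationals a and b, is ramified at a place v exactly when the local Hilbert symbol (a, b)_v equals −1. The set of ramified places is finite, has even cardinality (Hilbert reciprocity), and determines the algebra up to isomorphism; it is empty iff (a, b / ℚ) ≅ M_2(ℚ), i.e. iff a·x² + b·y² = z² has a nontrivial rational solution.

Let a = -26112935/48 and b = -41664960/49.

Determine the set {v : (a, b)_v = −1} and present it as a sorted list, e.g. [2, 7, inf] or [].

(a, b) ≡ (-217005, -72335) mod (ℚ^×)²; places V = {2, 3, 5, 7, 17, 19, 23, 37, ∞}.
(a,b)_37: α=1, u≡22; β=1, v≡29 (mod 37); (22|37)=-1, (29|37)=-1; sign (−1)^0·-1^1·-1^1 = +1.
(a,b)_7: α=0, u≡2; β=-2, v≡6 (mod 7); (2|7)=+1, (6|7)=-1; sign (−1)^0·+1^-2·-1^0 = +1.
(a,b)_2: α=-4, β=6; u≡3, v≡1 (mod 8); ε(u)ε(v)=1·0, αω(v)=-4·0, βω(u)=6·1; sum ≡ 0  ⇒  +1.
(a,b)_17: α=1, u≡1; β=1, v≡12 (mod 17); (1|17)=+1, (12|17)=-1; sign (−1)^0·+1^1·-1^1 = -1.
(a,b)_23: α=1, u≡2; β=1, v≡2 (mod 23); (2|23)=+1, (2|23)=+1; sign (−1)^1·+1^1·+1^1 = -1.
(a,b)_19: α=2, u≡15; β=0, v≡11 (mod 19); (15|19)=-1, (11|19)=+1; sign (−1)^0·-1^0·+1^2 = +1.
(a,b)_3: α=-1, u≡1; β=2, v≡1 (mod 3); (1|3)=+1, (1|3)=+1; sign (−1)^0·+1^2·+1^-1 = +1.
(a,b)_∞: sgn(-217005)=−, sgn(-72335)=−, so -1.
(a,b)_5: α=1, u≡1; β=1, v≡2 (mod 5); (1|5)=+1, (2|5)=-1; sign (−1)^0·+1^1·-1^1 = -1.
|Ram(-217005, -72335)| = 4, even; anisotropic at {5, 17, 23, ∞}.

[5, 17, 23, inf]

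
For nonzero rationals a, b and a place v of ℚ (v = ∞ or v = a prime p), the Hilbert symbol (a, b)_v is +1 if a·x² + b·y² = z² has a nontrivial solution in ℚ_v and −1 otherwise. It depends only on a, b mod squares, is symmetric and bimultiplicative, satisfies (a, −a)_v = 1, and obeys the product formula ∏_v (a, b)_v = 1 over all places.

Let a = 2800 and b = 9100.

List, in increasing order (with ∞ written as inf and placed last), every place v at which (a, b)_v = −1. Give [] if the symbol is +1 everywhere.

Mod squares: a ≡ 7, b ≡ 91. Check v ∈ {∞, 2, 5, 7, 13}.
v=∞: 7 > 0 and 91 > 0  ⇒  (a,b)_∞ = +1.
v=7: a=7^1·(≡1), b=7^1·(≡5) mod 7; (1|7)=+1, (5|7)=-1; (−1)^{1·1·3}·(+1)^1·(-1)^1 = +1.
v=5: a=5^2·(≡2), b=5^2·(≡4) mod 5; (2|5)=-1, (4|5)=+1; (−1)^{2·2·2}·(-1)^2·(+1)^2 = +1.
v=2: v_2(a)=4, v_2(b)=2; units ≡ 7, 3 (mod 8); ε·ε+αω+βω = 1·1+4·1+2·0 ≡ 1  ⇒  (a,b)_2 = -1.
v=13: a=13^0·(≡5), b=13^1·(≡11) mod 13; (5|13)=-1, (11|13)=-1; (−1)^{0·1·6}·(-1)^1·(-1)^0 = -1.
|Ram(7, 91)| = 2, even; anisotropic at {2, 13}.

[2, 13]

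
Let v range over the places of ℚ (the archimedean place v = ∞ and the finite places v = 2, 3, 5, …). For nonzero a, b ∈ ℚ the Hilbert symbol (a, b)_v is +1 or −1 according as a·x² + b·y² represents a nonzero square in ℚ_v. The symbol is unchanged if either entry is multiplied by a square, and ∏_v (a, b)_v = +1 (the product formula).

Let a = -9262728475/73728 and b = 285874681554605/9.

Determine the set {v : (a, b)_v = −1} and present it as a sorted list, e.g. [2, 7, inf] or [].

(a, b) ≡ (-124982, 5) mod (ℚ^×)²; places V = {2, 3, 5, 7, 11, 13, 19, 23, ∞}.
(a,b)_2: α=-13, β=0; u≡5, v≡5 (mod 8); ε(u)ε(v)=0·0, αω(v)=-13·1, βω(u)=0·1; sum ≡ 1  ⇒  -1.
(a,b)_19: α=1, u≡8; β=2, v≡16 (mod 19); (8|19)=-1, (16|19)=+1; sign (−1)^0·-1^2·+1^1 = +1.
(a,b)_11: α=3, u≡4; β=6, v≡9 (mod 11); (4|11)=+1, (9|11)=+1; sign (−1)^0·+1^6·+1^3 = +1.
(a,b)_13: α=1, u≡2; β=2, v≡2 (mod 13); (2|13)=-1, (2|13)=-1; sign (−1)^0·-1^2·-1^1 = -1.
(a,b)_3: α=-2, u≡1; β=-2, v≡2 (mod 3); (1|3)=+1, (2|3)=-1; sign (−1)^0·+1^-2·-1^-2 = +1.
(a,b)_5: α=2, u≡2; β=1, v≡4 (mod 5); (2|5)=-1, (4|5)=+1; sign (−1)^0·-1^1·+1^2 = -1.
(a,b)_23: α=1, u≡20; β=2, v≡19 (mod 23); (20|23)=-1, (19|23)=-1; sign (−1)^0·-1^2·-1^1 = -1.
(a,b)_7: α=2, u≡3; β=0, v≡5 (mod 7); (3|7)=-1, (5|7)=-1; sign (−1)^0·-1^0·-1^2 = +1.
(a,b)_∞: sgn(-124982)=−, sgn(5)=+, so +1.
(-124982, 5 / ℚ) ramifies at {2, 5, 13, 23}: a division algebra.

[2, 5, 13, 23]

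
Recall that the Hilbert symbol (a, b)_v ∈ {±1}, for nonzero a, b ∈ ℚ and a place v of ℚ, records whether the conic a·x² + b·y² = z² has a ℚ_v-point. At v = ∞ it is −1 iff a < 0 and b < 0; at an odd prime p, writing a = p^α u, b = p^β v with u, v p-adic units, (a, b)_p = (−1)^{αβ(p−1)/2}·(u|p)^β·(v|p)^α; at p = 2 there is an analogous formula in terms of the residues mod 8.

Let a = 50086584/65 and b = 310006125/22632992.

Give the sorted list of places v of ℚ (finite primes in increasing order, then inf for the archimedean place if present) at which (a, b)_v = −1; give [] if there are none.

[2, 11, 13, 41]

Mod squares: a ≡ 250510, b ≡ 2755610. Check v ∈ {∞, 2, 3, 5, 11, 13, 19, 29, 41, 47}.
v=47: a=47^1·(≡31), b=47^1·(≡36) mod 47; (31|47)=-1, (36|47)=+1; (−1)^{1·1·23}·(-1)^1·(+1)^1 = +1.
v=19: a=19^2·(≡15), b=19^0·(≡8) mod 19; (15|19)=-1, (8|19)=-1; (−1)^{2·0·9}·(-1)^0·(-1)^2 = +1.
v=11: a=11^0·(≡2), b=11^1·(≡7) mod 11; (2|11)=-1, (7|11)=-1; (−1)^{0·1·5}·(-1)^1·(-1)^0 = -1.
v=29: a=29^0·(≡19), b=29^-4·(≡23) mod 29; (19|29)=-1, (23|29)=+1; (−1)^{0·-4·14}·(-1)^-4·(+1)^0 = +1.
v=2: v_2(a)=3, v_2(b)=-5; units ≡ 7, 5 (mod 8); ε·ε+αω+βω = 1·0+3·1+-5·0 ≡ 1  ⇒  (a,b)_2 = -1.
v=13: a=13^-1·(≡3), b=13^1·(≡2) mod 13; (3|13)=+1, (2|13)=-1; (−1)^{-1·1·6}·(+1)^1·(-1)^-1 = -1.
v=41: a=41^1·(≡20), b=41^1·(≡24) mod 41; (20|41)=+1, (24|41)=-1; (−1)^{1·1·20}·(+1)^1·(-1)^1 = -1.
v=5: a=5^-1·(≡3), b=5^3·(≡2) mod 5; (3|5)=-1, (2|5)=-1; (−1)^{-1·3·2}·(-1)^3·(-1)^-1 = +1.
v=3: a=3^2·(≡1), b=3^2·(≡2) mod 3; (1|3)=+1, (2|3)=-1; (−1)^{2·2·1}·(+1)^2·(-1)^2 = +1.
v=∞: 250510 > 0 and 2755610 > 0  ⇒  (a,b)_∞ = +1.
|Ram(250510, 2755610)| = 4, even; anisotropic at {2, 11, 13, 41}.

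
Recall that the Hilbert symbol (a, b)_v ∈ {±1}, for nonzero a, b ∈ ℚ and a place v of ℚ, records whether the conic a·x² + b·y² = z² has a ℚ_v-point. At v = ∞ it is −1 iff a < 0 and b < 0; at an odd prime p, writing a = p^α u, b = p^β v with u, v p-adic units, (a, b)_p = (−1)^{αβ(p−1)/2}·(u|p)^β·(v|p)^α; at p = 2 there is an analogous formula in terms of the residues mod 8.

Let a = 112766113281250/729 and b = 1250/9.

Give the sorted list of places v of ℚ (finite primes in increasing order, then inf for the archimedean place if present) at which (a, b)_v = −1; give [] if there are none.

[5, 11, 13, 19]

(a, b) ≡ (461890, 2) mod (ℚ^×)²; places V = {2, 3, 5, 11, 13, 17, 19, ∞}.
(a,b)_19: α=1, u≡6; β=0, v≡8 (mod 19); (6|19)=+1, (8|19)=-1; sign (−1)^0·+1^0·-1^1 = -1.
(a,b)_17: α=1, u≡9; β=0, v≡1 (mod 17); (9|17)=+1, (1|17)=+1; sign (−1)^0·+1^0·+1^1 = +1.
(a,b)_11: α=1, u≡3; β=0, v≡2 (mod 11); (3|11)=+1, (2|11)=-1; sign (−1)^0·+1^0·-1^1 = -1.
(a,b)_3: α=-6, u≡1; β=-2, v≡2 (mod 3); (1|3)=+1, (2|3)=-1; sign (−1)^0·+1^-2·-1^-6 = +1.
(a,b)_∞: sgn(461890)=+, sgn(2)=+, so +1.
(a,b)_13: α=1, u≡1; β=0, v≡6 (mod 13); (1|13)=+1, (6|13)=-1; sign (−1)^0·+1^0·-1^1 = -1.
(a,b)_5: α=13, u≡2; β=4, v≡3 (mod 5); (2|5)=-1, (3|5)=-1; sign (−1)^0·-1^4·-1^13 = -1.
(a,b)_2: α=1, β=1; u≡1, v≡1 (mod 8); ε(u)ε(v)=0·0, αω(v)=1·0, βω(u)=1·0; sum ≡ 0  ⇒  +1.
Ram(461890, 2) = {5, 11, 13, 19}; no ℚ_5-point on the conic.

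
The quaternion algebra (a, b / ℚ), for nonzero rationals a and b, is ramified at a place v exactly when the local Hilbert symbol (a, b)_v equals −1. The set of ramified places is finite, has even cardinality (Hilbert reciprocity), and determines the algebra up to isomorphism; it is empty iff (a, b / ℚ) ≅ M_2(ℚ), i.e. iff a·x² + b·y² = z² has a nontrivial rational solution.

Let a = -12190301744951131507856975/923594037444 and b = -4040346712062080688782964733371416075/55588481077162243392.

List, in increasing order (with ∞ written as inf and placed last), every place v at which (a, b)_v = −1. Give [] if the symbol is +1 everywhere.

[13, 19, 41, inf]

(a, b) ≡ (-18791, -22919) mod (ℚ^×)²; places V = {2, 3, 5, 7, 11, 13, 17, 19, 23, 37, 41, 43, ∞}.
(a,b)_5: α=2, u≡4; β=2, v≡1 (mod 5); (4|5)=+1, (1|5)=+1; sign (−1)^0·+1^2·+1^2 = +1.
(a,b)_41: α=2, u≡15; β=3, v≡6 (mod 41); (15|41)=-1, (6|41)=-1; sign (−1)^0·-1^3·-1^2 = -1.
(a,b)_37: α=-4, u≡32; β=-6, v≡33 (mod 37); (32|37)=-1, (33|37)=+1; sign (−1)^0·-1^-6·+1^-4 = +1.
(a,b)_17: α=6, u≡6; β=8, v≡3 (mod 17); (6|17)=-1, (3|17)=-1; sign (−1)^0·-1^8·-1^6 = +1.
(a,b)_23: α=1, u≡19; β=4, v≡13 (mod 23); (19|23)=-1, (13|23)=+1; sign (−1)^0·-1^4·+1^1 = +1.
(a,b)_3: α=-6, u≡1; β=-12, v≡1 (mod 3); (1|3)=+1, (1|3)=+1; sign (−1)^0·+1^-12·+1^-6 = +1.
(a,b)_19: α=3, u≡2; β=4, v≡15 (mod 19); (2|19)=-1, (15|19)=-1; sign (−1)^0·-1^4·-1^3 = -1.
(a,b)_7: α=0, u≡1; β=-2, v≡6 (mod 7); (1|7)=+1, (6|7)=-1; sign (−1)^0·+1^-2·-1^0 = +1.
(a,b)_13: α=-2, u≡6; β=-1, v≡11 (mod 13); (6|13)=-1, (11|13)=-1; sign (−1)^0·-1^-1·-1^-2 = -1.
(a,b)_11: α=6, u≡7; β=8, v≡4 (mod 11); (7|11)=-1, (4|11)=+1; sign (−1)^0·-1^8·+1^6 = +1.
(a,b)_43: α=1, u≡31; β=1, v≡7 (mod 43); (31|43)=+1, (7|43)=-1; sign (−1)^1·+1^1·-1^1 = +1.
(a,b)_∞: sgn(-18791)=−, sgn(-22919)=−, so -1.
(a,b)_2: α=-2, β=-6; u≡1, v≡1 (mod 8); ε(u)ε(v)=0·0, αω(v)=-2·0, βω(u)=-6·0; sum ≡ 0  ⇒  +1.
|Ram(-18791, -22919)| = 4, even; anisotropic at {13, 19, 41, ∞}.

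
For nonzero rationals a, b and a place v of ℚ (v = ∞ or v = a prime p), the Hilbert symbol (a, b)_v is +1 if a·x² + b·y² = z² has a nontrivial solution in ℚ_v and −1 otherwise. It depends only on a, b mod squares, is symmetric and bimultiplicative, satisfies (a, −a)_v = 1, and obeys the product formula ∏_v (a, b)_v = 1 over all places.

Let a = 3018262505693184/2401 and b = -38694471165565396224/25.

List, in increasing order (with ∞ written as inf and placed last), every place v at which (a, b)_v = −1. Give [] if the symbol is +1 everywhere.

Mod squares: a ≡ 74, b ≡ -99789. Check v ∈ {∞, 2, 3, 5, 7, 29, 31, 37}.
v=5: a=5^0·(≡4), b=5^-2·(≡1) mod 5; (4|5)=+1, (1|5)=+1; (−1)^{0·-2·2}·(+1)^-2·(+1)^0 = +1.
v=∞: 74 > 0 and -99789 < 0  ⇒  (a,b)_∞ = +1.
v=37: a=37^3·(≡14), b=37^5·(≡10) mod 37; (14|37)=-1, (10|37)=+1; (−1)^{3·5·18}·(-1)^5·(+1)^3 = -1.
v=29: a=29^2·(≡28), b=29^3·(≡2) mod 29; (28|29)=+1, (2|29)=-1; (−1)^{2·3·14}·(+1)^3·(-1)^2 = +1.
v=7: a=7^-4·(≡1), b=7^0·(≡5) mod 7; (1|7)=+1, (5|7)=-1; (−1)^{-4·0·3}·(+1)^0·(-1)^-4 = +1.
v=2: v_2(a)=13, v_2(b)=8; units ≡ 5, 3 (mod 8); ε·ε+αω+βω = 0·1+13·1+8·1 ≡ 1  ⇒  (a,b)_2 = -1.
v=31: a=31^2·(≡6), b=31^3·(≡5) mod 31; (6|31)=-1, (5|31)=+1; (−1)^{2·3·15}·(-1)^3·(+1)^2 = -1.
v=3: a=3^2·(≡2), b=3^1·(≡1) mod 3; (2|3)=-1, (1|3)=+1; (−1)^{2·1·1}·(-1)^1·(+1)^2 = -1.
(74, -99789 / ℚ) ramifies at {2, 3, 31, 37}: a division algebra.

[2, 3, 31, 37]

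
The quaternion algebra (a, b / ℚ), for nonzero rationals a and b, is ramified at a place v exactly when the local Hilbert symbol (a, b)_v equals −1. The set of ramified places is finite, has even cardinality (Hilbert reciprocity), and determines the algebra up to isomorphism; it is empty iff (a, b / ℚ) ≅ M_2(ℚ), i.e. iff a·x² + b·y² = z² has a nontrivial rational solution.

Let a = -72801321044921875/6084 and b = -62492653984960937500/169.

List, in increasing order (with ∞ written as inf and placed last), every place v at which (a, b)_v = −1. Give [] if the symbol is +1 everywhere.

Mod squares: a ≡ -259, b ≡ -1015. Check v ∈ {∞, 2, 3, 5, 7, 13, 29, 37}.
v=7: a=7^1·(≡6), b=7^1·(≡4) mod 7; (6|7)=-1, (4|7)=+1; (−1)^{1·1·3}·(-1)^1·(+1)^1 = +1.
v=37: a=37^3·(≡16), b=37^4·(≡21) mod 37; (16|37)=+1, (21|37)=+1; (−1)^{3·4·18}·(+1)^4·(+1)^3 = +1.
v=5: a=5^12·(≡1), b=5^11·(≡2) mod 5; (1|5)=+1, (2|5)=-1; (−1)^{12·11·2}·(+1)^11·(-1)^12 = +1.
v=3: a=3^-2·(≡2), b=3^0·(≡2) mod 3; (2|3)=-1, (2|3)=-1; (−1)^{-2·0·1}·(-1)^0·(-1)^-2 = +1.
v=29: a=29^2·(≡15), b=29^3·(≡5) mod 29; (15|29)=-1, (5|29)=+1; (−1)^{2·3·14}·(-1)^3·(+1)^2 = -1.
v=∞: -259 < 0 and -1015 < 0  ⇒  (a,b)_∞ = -1.
v=13: a=13^-2·(≡1), b=13^-2·(≡4) mod 13; (1|13)=+1, (4|13)=+1; (−1)^{-2·-2·6}·(+1)^-2·(+1)^-2 = +1.
v=2: v_2(a)=-2, v_2(b)=2; units ≡ 5, 1 (mod 8); ε·ε+αω+βω = 0·0+-2·0+2·1 ≡ 0  ⇒  (a,b)_2 = +1.
(-259, -1015 / ℚ) ramifies at {29, ∞}: a division algebra.

[29, inf]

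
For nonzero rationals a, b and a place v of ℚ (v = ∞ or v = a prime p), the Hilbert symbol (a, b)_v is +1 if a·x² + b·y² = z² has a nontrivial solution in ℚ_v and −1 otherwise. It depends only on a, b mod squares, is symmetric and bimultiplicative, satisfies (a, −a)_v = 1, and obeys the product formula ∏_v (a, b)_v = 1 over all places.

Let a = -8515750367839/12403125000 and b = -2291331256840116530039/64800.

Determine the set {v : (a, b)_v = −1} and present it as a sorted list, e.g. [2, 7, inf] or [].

[7, 11, 13, 29, 31, inf]

(a, b) ≡ (-203918, -5278) mod (ℚ^×)²; places V = {2, 3, 5, 7, 11, 13, 19, 23, 29, 31, 37, ∞}.
(a,b)_29: α=0, u≡15; β=1, v≡10 (mod 29); (15|29)=-1, (10|29)=-1; sign (−1)^0·-1^1·-1^0 = -1.
(a,b)_3: α=-4, u≡1; β=-4, v≡2 (mod 3); (1|3)=+1, (2|3)=-1; sign (−1)^0·+1^-4·-1^-4 = +1.
(a,b)_5: α=-8, u≡3; β=-2, v≡3 (mod 5); (3|5)=-1, (3|5)=-1; sign (−1)^0·-1^-2·-1^-8 = +1.
(a,b)_31: α=1, u≡10; β=2, v≡13 (mod 31); (10|31)=+1, (13|31)=-1; sign (−1)^0·+1^2·-1^1 = -1.
(a,b)_13: α=3, u≡8; β=5, v≡10 (mod 13); (8|13)=-1, (10|13)=+1; sign (−1)^0·-1^5·+1^3 = -1.
(a,b)_23: α=1, u≡2; β=2, v≡18 (mod 23); (2|23)=+1, (18|23)=+1; sign (−1)^0·+1^2·+1^1 = +1.
(a,b)_∞: sgn(-203918)=−, sgn(-5278)=−, so -1.
(a,b)_37: α=2, u≡1; β=2, v≡32 (mod 37); (1|37)=+1, (32|37)=-1; sign (−1)^0·+1^2·-1^2 = +1.
(a,b)_2: α=-3, β=-5; u≡1, v≡1 (mod 8); ε(u)ε(v)=0·0, αω(v)=-3·0, βω(u)=-5·0; sum ≡ 0  ⇒  +1.
(a,b)_19: α=2, u≡4; β=2, v≡9 (mod 19); (4|19)=+1, (9|19)=+1; sign (−1)^0·+1^2·+1^2 = +1.
(a,b)_11: α=1, u≡8; β=2, v≡2 (mod 11); (8|11)=-1, (2|11)=-1; sign (−1)^0·-1^2·-1^1 = -1.
(a,b)_7: α=-2, u≡3; β=1, v≡4 (mod 7); (3|7)=-1, (4|7)=+1; sign (−1)^0·-1^1·+1^-2 = -1.
|Ram(-203918, -5278)| = 6, even; anisotropic at {7, 11, 13, 29, 31, ∞}.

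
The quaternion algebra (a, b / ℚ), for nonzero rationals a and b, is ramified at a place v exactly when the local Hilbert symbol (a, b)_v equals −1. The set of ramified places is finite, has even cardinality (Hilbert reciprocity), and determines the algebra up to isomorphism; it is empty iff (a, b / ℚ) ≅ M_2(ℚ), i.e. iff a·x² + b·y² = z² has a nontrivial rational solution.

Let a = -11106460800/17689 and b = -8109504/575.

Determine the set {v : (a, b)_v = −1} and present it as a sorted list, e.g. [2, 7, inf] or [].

[2, 13, 23, inf]

Mod squares: a ≡ -2, b ≡ -897. Check v ∈ {∞, 2, 3, 5, 7, 13, 19, 23}.
v=2: v_2(a)=7, v_2(b)=6; units ≡ 7, 7 (mod 8); ε·ε+αω+βω = 1·1+7·0+6·0 ≡ 1  ⇒  (a,b)_2 = -1.
v=∞: -2 < 0 and -897 < 0  ⇒  (a,b)_∞ = -1.
v=3: a=3^8·(≡1), b=3^3·(≡1) mod 3; (1|3)=+1, (1|3)=+1; (−1)^{8·3·1}·(+1)^3·(+1)^8 = +1.
v=23: a=23^2·(≡14), b=23^-1·(≡10) mod 23; (14|23)=-1, (10|23)=-1; (−1)^{2·-1·11}·(-1)^-1·(-1)^2 = -1.
v=19: a=19^-2·(≡1), b=19^2·(≡14) mod 19; (1|19)=+1, (14|19)=-1; (−1)^{-2·2·9}·(+1)^2·(-1)^-2 = +1.
v=5: a=5^2·(≡2), b=5^-2·(≡2) mod 5; (2|5)=-1, (2|5)=-1; (−1)^{2·-2·2}·(-1)^-2·(-1)^2 = +1.
v=7: a=7^-2·(≡5), b=7^0·(≡3) mod 7; (5|7)=-1, (3|7)=-1; (−1)^{-2·0·3}·(-1)^0·(-1)^-2 = +1.
v=13: a=13^0·(≡8), b=13^1·(≡12) mod 13; (8|13)=-1, (12|13)=+1; (−1)^{0·1·6}·(-1)^1·(+1)^0 = -1.
|Ram(-2, -897)| = 4, even; anisotropic at {2, 13, 23, ∞}.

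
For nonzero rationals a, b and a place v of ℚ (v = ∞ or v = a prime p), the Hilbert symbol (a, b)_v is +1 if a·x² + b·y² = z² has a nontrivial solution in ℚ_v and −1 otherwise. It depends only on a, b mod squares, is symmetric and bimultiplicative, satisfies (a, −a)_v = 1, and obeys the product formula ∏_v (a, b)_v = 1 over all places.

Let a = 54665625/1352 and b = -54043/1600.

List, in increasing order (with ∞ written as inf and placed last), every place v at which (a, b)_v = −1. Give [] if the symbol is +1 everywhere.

(a, b) ≡ (3570, -187) mod (ℚ^×)²; places V = {2, 3, 5, 7, 11, 13, 17, ∞}.
(a,b)_3: α=1, u≡2; β=0, v≡2 (mod 3); (2|3)=-1, (2|3)=-1; sign (−1)^0·-1^0·-1^1 = -1.
(a,b)_17: α=1, u≡14; β=3, v≡3 (mod 17); (14|17)=-1, (3|17)=-1; sign (−1)^0·-1^3·-1^1 = +1.
(a,b)_2: α=-3, β=-6; u≡1, v≡5 (mod 8); ε(u)ε(v)=0·0, αω(v)=-3·1, βω(u)=-6·0; sum ≡ 1  ⇒  -1.
(a,b)_13: α=-2, u≡5; β=0, v≡11 (mod 13); (5|13)=-1, (11|13)=-1; sign (−1)^0·-1^0·-1^-2 = +1.
(a,b)_∞: sgn(3570)=+, sgn(-187)=−, so +1.
(a,b)_7: α=3, u≡6; β=0, v≡1 (mod 7); (6|7)=-1, (1|7)=+1; sign (−1)^0·-1^0·+1^3 = +1.
(a,b)_11: α=0, u≡8; β=1, v≡3 (mod 11); (8|11)=-1, (3|11)=+1; sign (−1)^0·-1^1·+1^0 = -1.
(a,b)_5: α=5, u≡4; β=-2, v≡3 (mod 5); (4|5)=+1, (3|5)=-1; sign (−1)^0·+1^-2·-1^5 = -1.
(3570, -187 / ℚ) ramifies at {2, 3, 5, 11}: a division algebra.

[2, 3, 5, 11]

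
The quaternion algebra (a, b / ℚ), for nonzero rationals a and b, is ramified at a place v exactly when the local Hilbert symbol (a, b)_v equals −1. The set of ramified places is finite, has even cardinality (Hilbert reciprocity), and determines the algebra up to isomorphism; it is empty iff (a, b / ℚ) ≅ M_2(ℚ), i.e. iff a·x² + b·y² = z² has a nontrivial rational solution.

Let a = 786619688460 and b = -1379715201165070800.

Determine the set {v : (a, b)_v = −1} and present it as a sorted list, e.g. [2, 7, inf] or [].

Mod squares: a ≡ 386835, b ≡ -448477. Check v ∈ {∞, 2, 3, 5, 17, 23, 31, 37, 41}.
v=37: a=37^1·(≡1), b=37^1·(≡5) mod 37; (1|37)=+1, (5|37)=-1; (−1)^{1·1·18}·(+1)^1·(-1)^1 = -1.
v=31: a=31^2·(≡12), b=31^3·(≡2) mod 31; (12|31)=-1, (2|31)=+1; (−1)^{2·3·15}·(-1)^3·(+1)^2 = -1.
v=5: a=5^1·(≡2), b=5^2·(≡3) mod 5; (2|5)=-1, (3|5)=-1; (−1)^{1·2·2}·(-1)^2·(-1)^1 = -1.
v=41: a=41^1·(≡36), b=41^2·(≡3) mod 41; (36|41)=+1, (3|41)=-1; (−1)^{1·2·20}·(+1)^2·(-1)^1 = -1.
v=∞: 386835 > 0 and -448477 < 0  ⇒  (a,b)_∞ = +1.
v=2: v_2(a)=2, v_2(b)=4; units ≡ 3, 3 (mod 8); ε·ε+αω+βω = 1·1+2·1+4·1 ≡ 1  ⇒  (a,b)_2 = -1.
v=17: a=17^1·(≡2), b=17^1·(≡7) mod 17; (2|17)=+1, (7|17)=-1; (−1)^{1·1·8}·(+1)^1·(-1)^1 = -1.
v=3: a=3^1·(≡2), b=3^2·(≡2) mod 3; (2|3)=-1, (2|3)=-1; (−1)^{1·2·1}·(-1)^2·(-1)^1 = -1.
v=23: a=23^2·(≡17), b=23^3·(≡21) mod 23; (17|23)=-1, (21|23)=-1; (−1)^{2·3·11}·(-1)^3·(-1)^2 = -1.
(386835, -448477 / ℚ) ramifies at {2, 3, 5, 17, 23, 31, 37, 41}: a division algebra.

[2, 3, 5, 17, 23, 31, 37, 41]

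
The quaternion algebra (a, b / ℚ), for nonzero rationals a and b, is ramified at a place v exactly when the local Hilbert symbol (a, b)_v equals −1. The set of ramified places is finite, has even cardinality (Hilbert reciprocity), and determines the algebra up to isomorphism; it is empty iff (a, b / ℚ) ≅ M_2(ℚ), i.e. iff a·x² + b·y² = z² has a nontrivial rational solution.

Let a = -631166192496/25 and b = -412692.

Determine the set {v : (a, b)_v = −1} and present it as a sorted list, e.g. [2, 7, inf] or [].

Mod squares: a ≡ -119, b ≡ -357. Check v ∈ {∞, 2, 3, 5, 7, 17}.
v=17: a=17^5·(≡7), b=17^3·(≡1) mod 17; (7|17)=-1, (1|17)=+1; (−1)^{5·3·8}·(-1)^3·(+1)^5 = -1.
v=2: v_2(a)=4, v_2(b)=2; units ≡ 1, 3 (mod 8); ε·ε+αω+βω = 0·1+4·1+2·0 ≡ 0  ⇒  (a,b)_2 = +1.
v=3: a=3^4·(≡1), b=3^1·(≡1) mod 3; (1|3)=+1, (1|3)=+1; (−1)^{4·1·1}·(+1)^1·(+1)^4 = +1.
v=5: a=5^-2·(≡4), b=5^0·(≡3) mod 5; (4|5)=+1, (3|5)=-1; (−1)^{-2·0·2}·(+1)^0·(-1)^-2 = +1.
v=7: a=7^3·(≡4), b=7^1·(≡5) mod 7; (4|7)=+1, (5|7)=-1; (−1)^{3·1·3}·(+1)^1·(-1)^3 = +1.
v=∞: -119 < 0 and -357 < 0  ⇒  (a,b)_∞ = -1.
Ram(-119, -357) = {17, ∞}; no ℚ_17-point on the conic.

[17, inf]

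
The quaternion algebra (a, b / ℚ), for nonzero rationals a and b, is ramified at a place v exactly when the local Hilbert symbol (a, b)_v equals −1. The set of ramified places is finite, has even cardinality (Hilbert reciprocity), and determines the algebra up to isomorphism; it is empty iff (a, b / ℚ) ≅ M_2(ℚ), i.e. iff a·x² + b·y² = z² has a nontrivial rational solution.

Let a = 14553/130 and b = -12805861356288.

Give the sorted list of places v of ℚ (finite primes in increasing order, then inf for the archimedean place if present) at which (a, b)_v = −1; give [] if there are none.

[2, 3, 5, 11]

Mod squares: a ≡ 4290, b ≡ -3. Check v ∈ {∞, 2, 3, 5, 7, 11, 13, 43}.
v=11: a=11^1·(≡4), b=11^2·(≡8) mod 11; (4|11)=+1, (8|11)=-1; (−1)^{1·2·5}·(+1)^2·(-1)^1 = -1.
v=13: a=13^-1·(≡11), b=13^2·(≡12) mod 13; (11|13)=-1, (12|13)=+1; (−1)^{-1·2·6}·(-1)^2·(+1)^-1 = +1.
v=3: a=3^3·(≡2), b=3^3·(≡2) mod 3; (2|3)=-1, (2|3)=-1; (−1)^{3·3·1}·(-1)^3·(-1)^3 = -1.
v=5: a=5^-1·(≡3), b=5^0·(≡2) mod 5; (3|5)=-1, (2|5)=-1; (−1)^{-1·0·2}·(-1)^0·(-1)^-1 = -1.
v=7: a=7^2·(≡6), b=7^2·(≡1) mod 7; (6|7)=-1, (1|7)=+1; (−1)^{2·2·3}·(-1)^2·(+1)^2 = +1.
v=∞: 4290 > 0 and -3 < 0  ⇒  (a,b)_∞ = +1.
v=43: a=43^0·(≡19), b=43^2·(≡36) mod 43; (19|43)=-1, (36|43)=+1; (−1)^{0·2·21}·(-1)^2·(+1)^0 = +1.
v=2: v_2(a)=-1, v_2(b)=8; units ≡ 1, 5 (mod 8); ε·ε+αω+βω = 0·0+-1·1+8·0 ≡ 1  ⇒  (a,b)_2 = -1.
(4290, -3 / ℚ) ramifies at {2, 3, 5, 11}: a division algebra.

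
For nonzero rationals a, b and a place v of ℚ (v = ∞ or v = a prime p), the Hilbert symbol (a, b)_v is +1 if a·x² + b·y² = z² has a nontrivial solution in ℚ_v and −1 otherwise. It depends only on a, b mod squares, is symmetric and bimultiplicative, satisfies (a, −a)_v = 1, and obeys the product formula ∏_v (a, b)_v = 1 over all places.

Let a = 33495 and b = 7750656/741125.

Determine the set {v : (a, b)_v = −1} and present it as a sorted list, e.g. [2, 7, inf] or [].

[3, 7]

(a, b) ≡ (33495, 5) mod (ℚ^×)²; places V = {2, 3, 5, 7, 11, 29, ∞}.
(a,b)_11: α=1, u≡9; β=-2, v≡5 (mod 11); (9|11)=+1, (5|11)=+1; sign (−1)^0·+1^-2·+1^1 = +1.
(a,b)_29: α=1, u≡24; β=2, v≡23 (mod 29); (24|29)=+1, (23|29)=+1; sign (−1)^0·+1^2·+1^1 = +1.
(a,b)_7: α=1, u≡4; β=-2, v≡5 (mod 7); (4|7)=+1, (5|7)=-1; sign (−1)^0·+1^-2·-1^1 = -1.
(a,b)_∞: sgn(33495)=+, sgn(5)=+, so +1.
(a,b)_3: α=1, u≡2; β=2, v≡2 (mod 3); (2|3)=-1, (2|3)=-1; sign (−1)^0·-1^2·-1^1 = -1.
(a,b)_5: α=1, u≡4; β=-3, v≡4 (mod 5); (4|5)=+1, (4|5)=+1; sign (−1)^0·+1^-3·+1^1 = +1.
(a,b)_2: α=0, β=10; u≡7, v≡5 (mod 8); ε(u)ε(v)=1·0, αω(v)=0·1, βω(u)=10·0; sum ≡ 0  ⇒  +1.
|Ram(33495, 5)| = 2, even; anisotropic at {3, 7}.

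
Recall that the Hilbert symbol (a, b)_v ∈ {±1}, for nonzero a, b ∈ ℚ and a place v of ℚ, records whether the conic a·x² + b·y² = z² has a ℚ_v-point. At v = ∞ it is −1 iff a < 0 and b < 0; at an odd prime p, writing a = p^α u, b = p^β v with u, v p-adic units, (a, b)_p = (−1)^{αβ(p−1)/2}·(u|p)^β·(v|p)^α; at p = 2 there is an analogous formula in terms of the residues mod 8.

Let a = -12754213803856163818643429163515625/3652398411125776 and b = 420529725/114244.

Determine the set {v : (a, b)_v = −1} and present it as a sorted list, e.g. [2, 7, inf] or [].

Mod squares: a ≡ -4619265, b ≡ 207669. Check v ∈ {∞, 2, 3, 5, 7, 11, 13, 19, 23, 29, 31, 37, 41}.
v=5: a=5^7·(≡2), b=5^2·(≡1) mod 5; (2|5)=-1, (1|5)=+1; (−1)^{7·2·2}·(-1)^2·(+1)^7 = +1.
v=11: a=11^4·(≡1), b=11^1·(≡4) mod 11; (1|11)=+1, (4|11)=+1; (−1)^{4·1·5}·(+1)^1·(+1)^4 = +1.
v=3: a=3^17·(≡1), b=3^5·(≡1) mod 3; (1|3)=+1, (1|3)=+1; (−1)^{17·5·1}·(+1)^5·(+1)^17 = -1.
v=2: v_2(a)=-4, v_2(b)=-2; units ≡ 7, 5 (mod 8); ε·ε+αω+βω = 1·0+-4·1+-2·0 ≡ 0  ⇒  (a,b)_2 = +1.
v=31: a=31^4·(≡10), b=31^1·(≡24) mod 31; (10|31)=+1, (24|31)=-1; (−1)^{4·1·15}·(+1)^1·(-1)^4 = +1.
v=23: a=23^-4·(≡13), b=23^0·(≡16) mod 23; (13|23)=+1, (16|23)=+1; (−1)^{-4·0·11}·(+1)^0·(+1)^-4 = +1.
v=∞: -4619265 < 0 and 207669 > 0  ⇒  (a,b)_∞ = +1.
v=7: a=7^1·(≡2), b=7^1·(≡4) mod 7; (2|7)=+1, (4|7)=+1; (−1)^{1·1·3}·(+1)^1·(+1)^1 = -1.
v=41: a=41^1·(≡29), b=41^0·(≡40) mod 41; (29|41)=-1, (40|41)=+1; (−1)^{1·0·20}·(-1)^0·(+1)^1 = +1.
v=37: a=37^1·(≡1), b=37^0·(≡27) mod 37; (1|37)=+1, (27|37)=+1; (−1)^{1·0·18}·(+1)^0·(+1)^1 = +1.
v=29: a=29^3·(≡2), b=29^1·(≡3) mod 29; (2|29)=-1, (3|29)=-1; (−1)^{3·1·14}·(-1)^1·(-1)^3 = +1.
v=19: a=19^2·(≡18), b=19^0·(≡10) mod 19; (18|19)=-1, (10|19)=-1; (−1)^{2·0·9}·(-1)^0·(-1)^2 = +1.
v=13: a=13^-8·(≡12), b=13^-4·(≡11) mod 13; (12|13)=+1, (11|13)=-1; (−1)^{-8·-4·6}·(+1)^-4·(-1)^-8 = +1.
Ram(-4619265, 207669) = {3, 7}; no ℚ_3-point on the conic.

[3, 7]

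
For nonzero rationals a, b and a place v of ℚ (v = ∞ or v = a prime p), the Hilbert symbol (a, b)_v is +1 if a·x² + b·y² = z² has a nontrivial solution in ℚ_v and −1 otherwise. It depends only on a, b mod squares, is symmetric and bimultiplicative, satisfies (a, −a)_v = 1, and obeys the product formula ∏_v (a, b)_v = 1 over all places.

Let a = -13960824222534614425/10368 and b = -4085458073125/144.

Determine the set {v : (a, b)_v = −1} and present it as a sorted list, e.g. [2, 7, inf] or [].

[7, 11, 13, inf]

Mod squares: a ≡ -34034, b ≡ -253. Check v ∈ {∞, 2, 3, 5, 7, 11, 13, 17, 23}.
v=11: a=11^1·(≡6), b=11^1·(≡2) mod 11; (6|11)=-1, (2|11)=-1; (−1)^{1·1·5}·(-1)^1·(-1)^1 = -1.
v=∞: -34034 < 0 and -253 < 0  ⇒  (a,b)_∞ = -1.
v=3: a=3^-4·(≡1), b=3^-2·(≡2) mod 3; (1|3)=+1, (2|3)=-1; (−1)^{-4·-2·1}·(+1)^-2·(-1)^-4 = +1.
v=23: a=23^4·(≡13), b=23^3·(≡4) mod 23; (13|23)=+1, (4|23)=+1; (−1)^{4·3·11}·(+1)^3·(+1)^4 = +1.
v=5: a=5^2·(≡1), b=5^4·(≡2) mod 5; (1|5)=+1, (2|5)=-1; (−1)^{2·4·2}·(+1)^4·(-1)^2 = +1.
v=2: v_2(a)=-7, v_2(b)=-4; units ≡ 7, 3 (mod 8); ε·ε+αω+βω = 1·1+-7·1+-4·0 ≡ 0  ⇒  (a,b)_2 = +1.
v=13: a=13^3·(≡2), b=13^2·(≡7) mod 13; (2|13)=-1, (7|13)=-1; (−1)^{3·2·6}·(-1)^2·(-1)^3 = -1.
v=17: a=17^3·(≡9), b=17^2·(≡2) mod 17; (9|17)=+1, (2|17)=+1; (−1)^{3·2·8}·(+1)^2·(+1)^3 = +1.
v=7: a=7^5·(≡3), b=7^0·(≡3) mod 7; (3|7)=-1, (3|7)=-1; (−1)^{5·0·3}·(-1)^0·(-1)^5 = -1.
Ram(-34034, -253) = {7, 11, 13, ∞}; no ℚ_7-point on the conic.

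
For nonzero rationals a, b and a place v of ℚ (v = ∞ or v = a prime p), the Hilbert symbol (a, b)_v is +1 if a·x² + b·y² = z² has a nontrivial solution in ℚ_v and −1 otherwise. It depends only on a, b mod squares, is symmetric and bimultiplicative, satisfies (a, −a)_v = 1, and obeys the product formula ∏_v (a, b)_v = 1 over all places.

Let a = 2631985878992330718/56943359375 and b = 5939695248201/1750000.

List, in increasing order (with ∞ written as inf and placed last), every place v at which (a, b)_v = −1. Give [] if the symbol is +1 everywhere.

[17, 23]

Mod squares: a ≡ 312018, b ≡ 7. Check v ∈ {∞, 2, 3, 5, 7, 11, 13, 17, 19, 23}.
v=∞: 312018 > 0 and 7 > 0  ⇒  (a,b)_∞ = +1.
v=7: a=7^-3·(≡3), b=7^-1·(≡4) mod 7; (3|7)=-1, (4|7)=+1; (−1)^{-3·-1·3}·(-1)^-1·(+1)^-3 = +1.
v=3: a=3^3·(≡2), b=3^2·(≡1) mod 3; (2|3)=-1, (1|3)=+1; (−1)^{3·2·1}·(-1)^2·(+1)^3 = +1.
v=23: a=23^3·(≡21), b=23^2·(≡19) mod 23; (21|23)=-1, (19|23)=-1; (−1)^{3·2·11}·(-1)^2·(-1)^3 = -1.
v=11: a=11^2·(≡1), b=11^2·(≡2) mod 11; (1|11)=+1, (2|11)=-1; (−1)^{2·2·5}·(+1)^2·(-1)^2 = +1.
v=17: a=17^-1·(≡7), b=17^0·(≡14) mod 17; (7|17)=-1, (14|17)=-1; (−1)^{-1·0·8}·(-1)^0·(-1)^-1 = -1.
v=19: a=19^3·(≡4), b=19^2·(≡16) mod 19; (4|19)=+1, (16|19)=+1; (−1)^{3·2·9}·(+1)^2·(+1)^3 = +1.
v=5: a=5^-10·(≡3), b=5^-6·(≡3) mod 5; (3|5)=-1, (3|5)=-1; (−1)^{-10·-6·2}·(-1)^-6·(-1)^-10 = +1.
v=2: v_2(a)=1, v_2(b)=-4; units ≡ 1, 7 (mod 8); ε·ε+αω+βω = 0·1+1·0+-4·0 ≡ 0  ⇒  (a,b)_2 = +1.
v=13: a=13^6·(≡11), b=13^4·(≡11) mod 13; (11|13)=-1, (11|13)=-1; (−1)^{6·4·6}·(-1)^4·(-1)^6 = +1.
|Ram(312018, 7)| = 2, even; anisotropic at {17, 23}.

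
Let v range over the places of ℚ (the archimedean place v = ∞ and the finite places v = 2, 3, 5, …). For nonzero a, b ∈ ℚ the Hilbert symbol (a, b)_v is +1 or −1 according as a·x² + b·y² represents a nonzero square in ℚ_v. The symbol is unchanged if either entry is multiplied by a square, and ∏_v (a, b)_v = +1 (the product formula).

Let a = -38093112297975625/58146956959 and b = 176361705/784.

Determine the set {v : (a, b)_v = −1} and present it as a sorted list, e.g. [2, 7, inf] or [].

Mod squares: a ≡ -4790071, b ≡ 2177305. Check v ∈ {∞, 2, 3, 5, 7, 11, 13, 17, 19, 31, 41, 43, 47}.
v=41: a=41^3·(≡27), b=41^1·(≡39) mod 41; (27|41)=-1, (39|41)=+1; (−1)^{3·1·20}·(-1)^1·(+1)^3 = -1.
v=31: a=31^-2·(≡14), b=31^0·(≡25) mod 31; (14|31)=+1, (25|31)=+1; (−1)^{-2·0·15}·(+1)^0·(+1)^-2 = +1.
v=19: a=19^1·(≡13), b=19^1·(≡6) mod 19; (13|19)=-1, (6|19)=+1; (−1)^{1·1·9}·(-1)^1·(+1)^1 = +1.
v=13: a=13^-1·(≡6), b=13^1·(≡11) mod 13; (6|13)=-1, (11|13)=-1; (−1)^{-1·1·6}·(-1)^1·(-1)^-1 = +1.
v=11: a=11^5·(≡8), b=11^0·(≡1) mod 11; (8|11)=-1, (1|11)=+1; (−1)^{5·0·5}·(-1)^0·(+1)^5 = +1.
v=5: a=5^4·(≡1), b=5^1·(≡4) mod 5; (1|5)=+1, (4|5)=+1; (−1)^{4·1·2}·(+1)^1·(+1)^4 = +1.
v=3: a=3^0·(≡2), b=3^4·(≡1) mod 3; (2|3)=-1, (1|3)=+1; (−1)^{0·4·1}·(-1)^4·(+1)^0 = +1.
v=2: v_2(a)=0, v_2(b)=-4; units ≡ 1, 1 (mod 8); ε·ε+αω+βω = 0·0+0·0+-4·0 ≡ 0  ⇒  (a,b)_2 = +1.
v=47: a=47^-2·(≡32), b=47^0·(≡26) mod 47; (32|47)=+1, (26|47)=-1; (−1)^{-2·0·23}·(+1)^0·(-1)^-2 = +1.
v=43: a=43^-1·(≡40), b=43^1·(≡31) mod 43; (40|43)=+1, (31|43)=+1; (−1)^{-1·1·21}·(+1)^1·(+1)^-1 = -1.
v=∞: -4790071 < 0 and 2177305 > 0  ⇒  (a,b)_∞ = +1.
v=7: a=7^-2·(≡2), b=7^-2·(≡1) mod 7; (2|7)=+1, (1|7)=+1; (−1)^{-2·-2·3}·(+1)^-2·(+1)^-2 = +1.
v=17: a=17^2·(≡16), b=17^0·(≡8) mod 17; (16|17)=+1, (8|17)=+1; (−1)^{2·0·8}·(+1)^0·(+1)^2 = +1.
|Ram(-4790071, 2177305)| = 2, even; anisotropic at {41, 43}.

[41, 43]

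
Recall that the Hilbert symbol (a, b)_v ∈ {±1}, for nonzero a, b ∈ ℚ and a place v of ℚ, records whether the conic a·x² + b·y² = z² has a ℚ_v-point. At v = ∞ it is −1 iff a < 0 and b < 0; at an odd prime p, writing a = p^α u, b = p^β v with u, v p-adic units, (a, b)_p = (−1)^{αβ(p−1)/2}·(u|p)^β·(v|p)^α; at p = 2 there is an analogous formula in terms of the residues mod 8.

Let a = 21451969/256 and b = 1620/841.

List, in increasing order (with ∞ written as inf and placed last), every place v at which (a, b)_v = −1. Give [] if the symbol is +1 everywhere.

[7, 43]

Mod squares: a ≡ 177289, b ≡ 5. Check v ∈ {∞, 2, 3, 5, 7, 11, 19, 29, 31, 43}.
v=2: v_2(a)=-8, v_2(b)=2; units ≡ 1, 5 (mod 8); ε·ε+αω+βω = 0·0+-8·1+2·0 ≡ 0  ⇒  (a,b)_2 = +1.
v=7: a=7^1·(≡4), b=7^0·(≡3) mod 7; (4|7)=+1, (3|7)=-1; (−1)^{1·0·3}·(+1)^0·(-1)^1 = -1.
v=31: a=31^1·(≡6), b=31^0·(≡2) mod 31; (6|31)=-1, (2|31)=+1; (−1)^{1·0·15}·(-1)^0·(+1)^1 = +1.
v=5: a=5^0·(≡4), b=5^1·(≡4) mod 5; (4|5)=+1, (4|5)=+1; (−1)^{0·1·2}·(+1)^1·(+1)^0 = +1.
v=19: a=19^1·(≡10), b=19^0·(≡1) mod 19; (10|19)=-1, (1|19)=+1; (−1)^{1·0·9}·(-1)^0·(+1)^1 = +1.
v=3: a=3^0·(≡1), b=3^4·(≡2) mod 3; (1|3)=+1, (2|3)=-1; (−1)^{0·4·1}·(+1)^4·(-1)^0 = +1.
v=43: a=43^1·(≡23), b=43^0·(≡3) mod 43; (23|43)=+1, (3|43)=-1; (−1)^{1·0·21}·(+1)^0·(-1)^1 = -1.
v=∞: 177289 > 0 and 5 > 0  ⇒  (a,b)_∞ = +1.
v=11: a=11^2·(≡8), b=11^0·(≡5) mod 11; (8|11)=-1, (5|11)=+1; (−1)^{2·0·5}·(-1)^0·(+1)^2 = +1.
v=29: a=29^0·(≡17), b=29^-2·(≡25) mod 29; (17|29)=-1, (25|29)=+1; (−1)^{0·-2·14}·(-1)^-2·(+1)^0 = +1.
Ram(177289, 5) = {7, 43}; no ℚ_7-point on the conic.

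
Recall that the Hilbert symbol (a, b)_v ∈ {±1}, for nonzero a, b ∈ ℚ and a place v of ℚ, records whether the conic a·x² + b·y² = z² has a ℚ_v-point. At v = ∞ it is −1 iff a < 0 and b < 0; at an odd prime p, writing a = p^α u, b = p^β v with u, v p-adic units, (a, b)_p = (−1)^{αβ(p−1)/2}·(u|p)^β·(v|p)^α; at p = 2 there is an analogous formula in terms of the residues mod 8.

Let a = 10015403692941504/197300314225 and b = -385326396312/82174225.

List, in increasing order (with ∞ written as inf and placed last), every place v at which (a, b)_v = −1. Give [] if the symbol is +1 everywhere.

[2, 3, 19, 43]

(a, b) ≡ (2451, -4902) mod (ℚ^×)²; places V = {2, 3, 5, 7, 11, 13, 19, 31, 37, 43, ∞}.
(a,b)_11: α=2, u≡1; β=2, v≡3 (mod 11); (1|11)=+1, (3|11)=+1; sign (−1)^0·+1^2·+1^2 = +1.
(a,b)_2: α=6, β=3; u≡3, v≡5 (mod 8); ε(u)ε(v)=1·0, αω(v)=6·1, βω(u)=3·1; sum ≡ 1  ⇒  -1.
(a,b)_37: α=-2, u≡30; β=-2, v≡19 (mod 37); (30|37)=+1, (19|37)=-1; sign (−1)^0·+1^-2·-1^-2 = +1.
(a,b)_43: α=1, u≡6; β=1, v≡15 (mod 43); (6|43)=+1, (15|43)=+1; sign (−1)^1·+1^1·+1^1 = -1.
(a,b)_13: α=2, u≡11; β=2, v≡1 (mod 13); (11|13)=-1, (1|13)=+1; sign (−1)^0·-1^2·+1^2 = +1.
(a,b)_3: α=3, u≡1; β=1, v≡1 (mod 3); (1|3)=+1, (1|3)=+1; sign (−1)^1·+1^1·+1^3 = -1.
(a,b)_31: α=2, u≡14; β=2, v≡17 (mod 31); (14|31)=+1, (17|31)=-1; sign (−1)^0·+1^2·-1^2 = +1.
(a,b)_7: α=-8, u≡2; β=-4, v≡5 (mod 7); (2|7)=+1, (5|7)=-1; sign (−1)^0·+1^-4·-1^-8 = +1.
(a,b)_5: α=-2, u≡1; β=-2, v≡2 (mod 5); (1|5)=+1, (2|5)=-1; sign (−1)^0·+1^-2·-1^-2 = +1.
(a,b)_19: α=3, u≡18; β=1, v≡3 (mod 19); (18|19)=-1, (3|19)=-1; sign (−1)^1·-1^1·-1^3 = -1.
(a,b)_∞: sgn(2451)=+, sgn(-4902)=−, so +1.
|Ram(2451, -4902)| = 4, even; anisotropic at {2, 3, 19, 43}.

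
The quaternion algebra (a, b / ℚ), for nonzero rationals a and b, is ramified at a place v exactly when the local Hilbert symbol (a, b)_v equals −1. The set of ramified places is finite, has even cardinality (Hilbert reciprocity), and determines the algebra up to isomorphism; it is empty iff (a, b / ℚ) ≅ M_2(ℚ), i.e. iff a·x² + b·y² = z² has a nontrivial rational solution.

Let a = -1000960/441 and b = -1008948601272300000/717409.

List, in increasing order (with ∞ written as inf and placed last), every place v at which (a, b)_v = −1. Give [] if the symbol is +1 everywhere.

[2, 3, 5, 17, 31, inf]

Mod squares: a ≡ -3910, b ≡ -3905070. Check v ∈ {∞, 2, 3, 5, 7, 11, 13, 17, 19, 23, 31}.
v=3: a=3^-2·(≡2), b=3^1·(≡1) mod 3; (2|3)=-1, (1|3)=+1; (−1)^{-2·1·1}·(-1)^1·(+1)^-2 = -1.
v=5: a=5^1·(≡3), b=5^5·(≡1) mod 5; (3|5)=-1, (1|5)=+1; (−1)^{1·5·2}·(-1)^5·(+1)^1 = -1.
v=11: a=11^0·(≡7), b=11^-4·(≡8) mod 11; (7|11)=-1, (8|11)=-1; (−1)^{0·-4·5}·(-1)^-4·(-1)^0 = +1.
v=13: a=13^0·(≡12), b=13^3·(≡4) mod 13; (12|13)=+1, (4|13)=+1; (−1)^{0·3·6}·(+1)^3·(+1)^0 = +1.
v=23: a=23^1·(≡22), b=23^2·(≡16) mod 23; (22|23)=-1, (16|23)=+1; (−1)^{1·2·11}·(-1)^2·(+1)^1 = +1.
v=19: a=19^0·(≡9), b=19^1·(≡8) mod 19; (9|19)=+1, (8|19)=-1; (−1)^{0·1·9}·(+1)^1·(-1)^0 = +1.
v=7: a=7^-2·(≡6), b=7^-2·(≡6) mod 7; (6|7)=-1, (6|7)=-1; (−1)^{-2·-2·3}·(-1)^-2·(-1)^-2 = +1.
v=31: a=31^0·(≡22), b=31^1·(≡5) mod 31; (22|31)=-1, (5|31)=+1; (−1)^{0·1·15}·(-1)^1·(+1)^0 = -1.
v=2: v_2(a)=9, v_2(b)=5; units ≡ 5, 1 (mod 8); ε·ε+αω+βω = 0·0+9·0+5·1 ≡ 1  ⇒  (a,b)_2 = -1.
v=∞: -3910 < 0 and -3905070 < 0  ⇒  (a,b)_∞ = -1.
v=17: a=17^1·(≡9), b=17^3·(≡11) mod 17; (9|17)=+1, (11|17)=-1; (−1)^{1·3·8}·(+1)^3·(-1)^1 = -1.
(-3910, -3905070 / ℚ) ramifies at {2, 3, 5, 17, 31, ∞}: a division algebra.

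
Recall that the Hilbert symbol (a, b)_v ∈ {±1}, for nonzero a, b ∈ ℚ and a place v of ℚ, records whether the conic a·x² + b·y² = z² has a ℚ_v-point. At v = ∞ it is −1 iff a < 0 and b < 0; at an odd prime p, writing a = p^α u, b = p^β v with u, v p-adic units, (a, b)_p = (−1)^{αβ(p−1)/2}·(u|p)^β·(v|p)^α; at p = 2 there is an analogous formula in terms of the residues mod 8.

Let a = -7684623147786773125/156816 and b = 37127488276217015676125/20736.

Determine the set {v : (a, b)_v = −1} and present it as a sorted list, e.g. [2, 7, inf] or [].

(a, b) ≡ (-21069613, 179711405) mod (ℚ^×)²; places V = {2, 3, 5, 7, 11, 17, 19, 29, 37, 41, 43, ∞}.
(a,b)_11: α=-2, u≡7; β=0, v≡5 (mod 11); (7|11)=-1, (5|11)=+1; sign (−1)^0·-1^0·+1^-2 = +1.
(a,b)_29: α=2, u≡8; β=3, v≡4 (mod 29); (8|29)=-1, (4|29)=+1; sign (−1)^0·-1^3·+1^2 = -1.
(a,b)_5: α=4, u≡3; β=3, v≡4 (mod 5); (3|5)=-1, (4|5)=+1; sign (−1)^0·-1^3·+1^4 = -1.
(a,b)_17: α=3, u≡13; β=4, v≡1 (mod 17); (13|17)=+1, (1|17)=+1; sign (−1)^0·+1^4·+1^3 = +1.
(a,b)_3: α=-4, u≡2; β=-4, v≡2 (mod 3); (2|3)=-1, (2|3)=-1; sign (−1)^0·-1^-4·-1^-4 = +1.
(a,b)_19: α=1, u≡15; β=1, v≡18 (mod 19); (15|19)=-1, (18|19)=-1; sign (−1)^1·-1^1·-1^1 = -1.
(a,b)_37: α=1, u≡18; β=1, v≡9 (mod 37); (18|37)=-1, (9|37)=+1; sign (−1)^0·-1^1·+1^1 = -1.
(a,b)_43: α=1, u≡34; β=1, v≡21 (mod 43); (34|43)=-1, (21|43)=+1; sign (−1)^1·-1^1·+1^1 = +1.
(a,b)_41: α=1, u≡20; β=1, v≡4 (mod 41); (20|41)=+1, (4|41)=+1; sign (−1)^0·+1^1·+1^1 = +1.
(a,b)_2: α=-4, β=-8; u≡3, v≡5 (mod 8); ε(u)ε(v)=1·0, αω(v)=-4·1, βω(u)=-8·1; sum ≡ 0  ⇒  +1.
(a,b)_7: α=4, u≡4; β=6, v≡6 (mod 7); (4|7)=+1, (6|7)=-1; sign (−1)^0·+1^6·-1^4 = +1.
(a,b)_∞: sgn(-21069613)=−, sgn(179711405)=+, so +1.
|Ram(-21069613, 179711405)| = 4, even; anisotropic at {5, 19, 29, 37}.

[5, 19, 29, 37]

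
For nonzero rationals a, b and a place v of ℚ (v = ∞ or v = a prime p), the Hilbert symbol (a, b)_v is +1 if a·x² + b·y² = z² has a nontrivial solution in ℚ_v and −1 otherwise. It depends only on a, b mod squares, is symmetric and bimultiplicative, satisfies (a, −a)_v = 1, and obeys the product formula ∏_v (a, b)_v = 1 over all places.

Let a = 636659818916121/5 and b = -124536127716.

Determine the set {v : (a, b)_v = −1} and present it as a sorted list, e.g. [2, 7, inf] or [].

(a, b) ≡ (5005, -1001) mod (ℚ^×)²; places V = {2, 3, 5, 7, 11, 13, ∞}.
(a,b)_2: α=0, β=2; u≡5, v≡7 (mod 8); ε(u)ε(v)=0·1, αω(v)=0·0, βω(u)=2·1; sum ≡ 0  ⇒  +1.
(a,b)_11: α=5, u≡9; β=3, v≡10 (mod 11); (9|11)=+1, (10|11)=-1; sign (−1)^1·+1^3·-1^5 = +1.
(a,b)_3: α=2, u≡1; β=2, v≡1 (mod 3); (1|3)=+1, (1|3)=+1; sign (−1)^0·+1^2·+1^2 = +1.
(a,b)_7: α=1, u≡2; β=1, v≡1 (mod 7); (2|7)=+1, (1|7)=+1; sign (−1)^1·+1^1·+1^1 = -1.
(a,b)_∞: sgn(5005)=+, sgn(-1001)=−, so +1.
(a,b)_5: α=-1, u≡1; β=0, v≡4 (mod 5); (1|5)=+1, (4|5)=+1; sign (−1)^0·+1^0·+1^-1 = +1.
(a,b)_13: α=7, u≡5; β=5, v≡1 (mod 13); (5|13)=-1, (1|13)=+1; sign (−1)^0·-1^5·+1^7 = -1.
|Ram(5005, -1001)| = 2, even; anisotropic at {7, 13}.

[7, 13]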